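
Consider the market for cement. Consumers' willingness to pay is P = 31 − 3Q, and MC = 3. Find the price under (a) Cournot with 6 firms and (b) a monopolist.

Cournot: P = 7; Monopoly: P = 17

In a 6-firm Cournot equilibrium, symmetry and the first-order condition give q = (31 − 3)/(21) = 4/3. So Q = 8 and P = 7.
Monopoly sets MR = MC: 31 − 6Q = 3 ⇒ Q = 14/3, P = 31 − 3·14/3 = 17.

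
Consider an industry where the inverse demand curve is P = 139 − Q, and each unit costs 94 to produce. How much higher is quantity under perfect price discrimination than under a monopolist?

Quantity rises by 22.5

The monopolist equates marginal revenue to marginal cost: 139 − 2Q = 94, so Q = 22.5. From demand, P = 116.5.
With perfect price discrimination, output is the efficient level Q = 45 (where demand meets MC), but every buyer pays their willingness to pay: CS = 0 and PS = total surplus.
Change in quantity: 45 − 22.5 = 22.5.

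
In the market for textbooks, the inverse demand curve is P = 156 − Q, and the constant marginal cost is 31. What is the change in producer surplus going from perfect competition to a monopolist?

Competitive firms price at marginal cost: P = 31, giving Q = 125.
PS = (31 − 31)·125 = 0.
Monopoly sets MR = MC: 156 − 2Q = 31 ⇒ Q = 62.5, P = 156 − 62.5 = 93.5.
PS = (93.5 − 31)·62.5 = 3906.25.
Change in producer surplus: 3906.25 − 0 = 3906.25.

PS rises by 3906.25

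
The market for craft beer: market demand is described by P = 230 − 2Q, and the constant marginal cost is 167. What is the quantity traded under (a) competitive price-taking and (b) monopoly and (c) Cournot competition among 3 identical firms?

Competition: Q = 31.5; Monopoly: Q = 15.75; Cournot: Q = 23.625

Perfect competition: P = MC = 167, so 230 − 2Q = 167 and Q = 31.5.
A monopolist chooses Q where MR = MC. MR = 230 − 4Q; setting this equal to 167 gives Q = 15.75 and P = 198.5.
Cournot with 3 identical firms: the symmetric best-response condition is 230 − 8q = 167. Each firm produces q = 7.875, total output Q = 23.625, price P = 182.75.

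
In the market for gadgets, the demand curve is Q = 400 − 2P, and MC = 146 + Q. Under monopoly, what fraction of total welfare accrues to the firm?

PS/TS = 0.8

Inverting demand: P = 200 − 0.5Q.
Monopoly sets MR = MC: 200 − Q = 146 + Q ⇒ Q = 27, P = 200 − 0.5·27 = 186.5.
CS = ½·(200 − 186.5)·27 = 182.25.
PS = P·Q − VC(Q) = 186.5·27 − (146·27 + ½·1·27²) = 729.
Share captured = PS/TS = 729/911.25 = 0.8.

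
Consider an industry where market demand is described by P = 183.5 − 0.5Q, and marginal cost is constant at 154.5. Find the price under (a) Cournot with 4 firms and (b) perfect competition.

Cournot: P = 160.3; Competition: P = 154.5

In a 4-firm Cournot equilibrium, symmetry and the first-order condition give q = (183.5 − 154.5)/(2.5) = 11.6. So Q = 46.4 and P = 160.3.
Perfect competition: P = MC = 154.5, so 183.5 − 0.5Q = 154.5 and Q = 58.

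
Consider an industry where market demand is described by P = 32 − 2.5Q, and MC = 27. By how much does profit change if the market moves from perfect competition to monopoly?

Perfect competition: P = MC = 27, so 32 − 2.5Q = 27 and Q = 2.
Profit = (27 − 27)·2 = 0.
A monopolist chooses Q where MR = MC. MR = 32 − 5Q; setting this equal to 27 gives Q = 1 and P = 29.5.
Profit = (29.5 − 27)·1 = 2.5.
Change in profit: 2.5 − 0 = 2.5.

Profit rises by 2.5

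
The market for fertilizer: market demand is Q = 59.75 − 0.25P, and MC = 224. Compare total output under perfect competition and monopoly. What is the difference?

Inverting demand: P = 239 − 4Q.
Competitive firms price at marginal cost: P = 224, giving Q = 3.75.
Monopoly sets MR = MC: 239 − 8Q = 224 ⇒ Q = 1.875, P = 239 − 4·1.875 = 231.5.
Change in total output: 1.875 − 3.75 = −1.875.

Total output falls by 1.875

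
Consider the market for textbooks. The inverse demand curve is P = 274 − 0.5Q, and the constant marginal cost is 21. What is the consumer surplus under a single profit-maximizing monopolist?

CS = 16002.25

Monopoly sets MR = MC: 274 − Q = 21 ⇒ Q = 253, P = 274 − 0.5·253 = 147.5.
CS = ½·(274 − 147.5)·253 = 16002.25.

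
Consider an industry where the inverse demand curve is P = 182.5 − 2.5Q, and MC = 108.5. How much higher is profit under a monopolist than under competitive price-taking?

Profit rises by 547.6

Perfect competition: P = MC = 108.5, so 182.5 − 2.5Q = 108.5 and Q = 29.6.
Profit = (108.5 − 108.5)·29.6 = 0.
The monopolist equates marginal revenue to marginal cost: 182.5 − 5Q = 108.5, so Q = 14.8. From demand, P = 145.5.
Profit = (145.5 − 108.5)·14.8 = 547.6.
Change in profit: 547.6 − 0 = 547.6.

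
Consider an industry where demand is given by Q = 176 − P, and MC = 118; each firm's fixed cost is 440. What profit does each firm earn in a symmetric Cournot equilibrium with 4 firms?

π_i = −305.44

Inverting demand: P = 176 − Q.
Cournot with 4 identical firms: the symmetric best-response condition is 176 − 5q = 118. Each firm produces q = 11.6, total output Q = 46.4, price P = 129.6.
Each firm's profit = (129.6 − 118)·11.6 − 440 = −305.44.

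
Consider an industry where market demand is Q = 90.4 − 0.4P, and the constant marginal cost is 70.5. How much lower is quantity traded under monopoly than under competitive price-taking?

Q falls by 31.1

Inverting demand: P = 226 − 2.5Q.
Perfect competition: P = MC = 70.5, so 226 − 2.5Q = 70.5 and Q = 62.2.
The monopolist equates marginal revenue to marginal cost: 226 − 5Q = 70.5, so Q = 31.1. From demand, P = 148.25.
Change in quantity traded: 31.1 − 62.2 = −31.1.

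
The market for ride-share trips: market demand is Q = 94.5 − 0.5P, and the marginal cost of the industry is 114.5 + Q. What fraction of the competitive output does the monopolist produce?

Inverting demand: P = 189 − 2Q.
The monopolist equates marginal revenue to marginal cost: 189 − 4Q = 114.5 + Q, so Q = 14.9. From demand, P = 159.2.
Under competition P = MC: 189 − 2Q = 114.5 + Q ⇒ Q = 149/6, P = 418/3.
Ratio Q_m/Q_c = 14.9/(149/6) = 0.6.

Q_m/Q_c = 0.6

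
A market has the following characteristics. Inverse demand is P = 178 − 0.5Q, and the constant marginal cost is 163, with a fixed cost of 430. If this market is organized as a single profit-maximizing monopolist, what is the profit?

Profit = −317.5

Monopoly sets MR = MC: 178 − Q = 163 ⇒ Q = 15, P = 178 − 0.5·15 = 170.5.
Profit = (170.5 − 163)·15 − 430 = −317.5.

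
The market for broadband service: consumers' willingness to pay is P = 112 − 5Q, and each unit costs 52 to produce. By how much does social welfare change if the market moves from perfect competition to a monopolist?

Social welfare falls by 90

Competitive firms price at marginal cost: P = 52, giving Q = 12.
CS = ½·(112 − 52)·12 = 360; PS = (52 − 52)·12 = 0; TS = 360.
A monopolist chooses Q where MR = MC. MR = 112 − 10Q; setting this equal to 52 gives Q = 6 and P = 82.
CS = ½·(112 − 82)·6 = 90; PS = (82 − 52)·6 = 180; TS = 270.
Change in social welfare: 270 − 360 = −90.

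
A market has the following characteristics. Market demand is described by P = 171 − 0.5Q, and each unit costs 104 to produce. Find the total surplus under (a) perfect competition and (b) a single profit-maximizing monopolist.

Competitive firms price at marginal cost: P = 104, giving Q = 134.
CS = ½·(171 − 104)·134 = 4489; PS = (104 − 104)·134 = 0; TS = 4489.
Monopoly sets MR = MC: 171 − Q = 104 ⇒ Q = 67, P = 171 − 0.5·67 = 137.5.
CS = ½·(171 − 137.5)·67 = 1122.25; PS = (137.5 − 104)·67 = 2244.5; TS = 3366.75.

Competition: TS = 4489; Monopoly: TS = 3366.75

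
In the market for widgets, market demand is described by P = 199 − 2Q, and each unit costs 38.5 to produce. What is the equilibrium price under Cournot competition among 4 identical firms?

With 4 symmetric Cournot firms, each firm's FOC gives 199 − 10q = 38.5, so q = 16.05, Q = 4·16.05 = 64.2, and P = 70.6.

P = 70.6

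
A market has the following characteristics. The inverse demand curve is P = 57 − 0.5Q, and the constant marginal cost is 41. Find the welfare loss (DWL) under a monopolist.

DWL = 64

Competitive firms price at marginal cost: P = 41, giving Q = 32.
A monopolist chooses Q where MR = MC. MR = 57 − Q; setting this equal to 41 gives Q = 16 and P = 49.
DWL is the triangle between Q = 16 and Q = 32: ½·(32 − 16)·(49 − 41) = 64.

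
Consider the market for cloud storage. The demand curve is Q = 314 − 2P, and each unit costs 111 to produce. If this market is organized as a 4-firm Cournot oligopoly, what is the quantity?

Inverting demand: P = 157 − 0.5Q.
In a 4-firm Cournot equilibrium, symmetry and the first-order condition give q = (157 − 111)/(2.5) = 18.4. So Q = 73.6 and P = 120.2.

Q = 73.6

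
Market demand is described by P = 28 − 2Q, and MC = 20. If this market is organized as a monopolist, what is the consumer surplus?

CS = 4

The monopolist equates marginal revenue to marginal cost: 28 − 4Q = 20, so Q = 2. From demand, P = 24.
CS = ½·(28 − 24)·2 = 4.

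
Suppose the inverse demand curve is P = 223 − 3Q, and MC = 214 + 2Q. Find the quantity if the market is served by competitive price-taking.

Competitive equilibrium sets price equal to marginal cost: 223 − 3Q = 214 + 2Q, so Q = 1.8 and P = 217.6.

Q = 1.8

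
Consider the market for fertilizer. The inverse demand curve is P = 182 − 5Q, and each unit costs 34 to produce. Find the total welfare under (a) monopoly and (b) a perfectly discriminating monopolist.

The monopolist equates marginal revenue to marginal cost: 182 − 10Q = 34, so Q = 14.8. From demand, P = 108.
CS = ½·(182 − 108)·14.8 = 547.6; PS = (108 − 34)·14.8 = 1095.2; TS = 1642.8.
A perfectly discriminating monopolist sells every unit with P(Q) ≥ MC(Q), so output equals the competitive quantity Q = 29.6. Each buyer pays their reservation price, so CS = 0 and the firm captures all surplus.
TS = 2190.4 (equal to competitive TS).

Monopoly: TS = 1642.8; Perfect PD: TS = 2190.4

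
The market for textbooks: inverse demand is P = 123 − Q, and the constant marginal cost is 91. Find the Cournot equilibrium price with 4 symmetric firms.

P = 97.4

With 4 symmetric Cournot firms, each firm's FOC gives 123 − 5q = 91, so q = 6.4, Q = 4·6.4 = 25.6, and P = 97.4.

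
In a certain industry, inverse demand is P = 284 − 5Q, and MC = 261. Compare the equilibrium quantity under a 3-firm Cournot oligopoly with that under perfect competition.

Cournot: Q = 3.45; Competition: Q = 4.6

In a 3-firm Cournot equilibrium, symmetry and the first-order condition give q = (284 − 261)/(20) = 1.15. So Q = 3.45 and P = 266.75.
Perfect competition: P = MC = 261, so 284 − 5Q = 261 and Q = 4.6.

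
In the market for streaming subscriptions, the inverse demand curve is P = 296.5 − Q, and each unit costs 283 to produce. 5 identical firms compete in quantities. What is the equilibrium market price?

With 5 symmetric Cournot firms, each firm's FOC gives 296.5 − 6q = 283, so q = 2.25, Q = 5·2.25 = 11.25, and P = 285.25.

P = 285.25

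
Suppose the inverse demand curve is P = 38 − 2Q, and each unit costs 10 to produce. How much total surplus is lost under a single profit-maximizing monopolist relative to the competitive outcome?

DWL = 49

Competitive firms price at marginal cost: P = 10, giving Q = 14.
The monopolist equates marginal revenue to marginal cost: 38 − 4Q = 10, so Q = 7. From demand, P = 24.
DWL is the triangle between Q = 7 and Q = 14: ½·(14 − 7)·(24 − 10) = 49.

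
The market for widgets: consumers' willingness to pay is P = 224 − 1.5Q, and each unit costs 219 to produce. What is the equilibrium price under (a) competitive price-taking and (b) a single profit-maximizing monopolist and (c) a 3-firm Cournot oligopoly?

Competition: P = 219; Monopoly: P = 221.5; Cournot: P = 220.25

Competitive firms price at marginal cost: P = 219, giving Q = 10/3.
A monopolist chooses Q where MR = MC. MR = 224 − 3Q; setting this equal to 219 gives Q = 5/3 and P = 221.5.
Cournot with 3 identical firms: the symmetric best-response condition is 224 − 6q = 219. Each firm produces q = 5/6, total output Q = 2.5, price P = 220.25.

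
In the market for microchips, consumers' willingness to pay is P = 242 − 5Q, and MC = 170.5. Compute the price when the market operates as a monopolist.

P = 206.25

A monopolist chooses Q where MR = MC. MR = 242 − 10Q; setting this equal to 170.5 gives Q = 7.15 and P = 206.25.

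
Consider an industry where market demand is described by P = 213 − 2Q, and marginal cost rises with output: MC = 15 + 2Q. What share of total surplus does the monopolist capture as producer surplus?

PS/TS = 0.75

The monopolist equates marginal revenue to marginal cost: 213 − 4Q = 15 + 2Q, so Q = 33. From demand, P = 147.
CS = ½·(213 − 147)·33 = 1089.
PS = P·Q − VC(Q) = 147·33 − (15·33 + ½·2·33²) = 3267.
Share captured = PS/TS = 3267/4356 = 0.75.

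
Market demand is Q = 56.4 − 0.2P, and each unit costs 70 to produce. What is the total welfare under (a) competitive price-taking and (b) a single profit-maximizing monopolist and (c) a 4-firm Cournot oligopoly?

Inverting demand: P = 282 − 5Q.
Perfect competition: P = MC = 70, so 282 − 5Q = 70 and Q = 42.4.
CS = ½·(282 − 70)·42.4 = 4494.4; PS = (70 − 70)·42.4 = 0; TS = 4494.4.
Monopoly sets MR = MC: 282 − 10Q = 70 ⇒ Q = 21.2, P = 282 − 5·21.2 = 176.
CS = ½·(282 − 176)·21.2 = 1123.6; PS = (176 − 70)·21.2 = 2247.2; TS = 3370.8.
Cournot with 4 identical firms: the symmetric best-response condition is 282 − 25q = 70. Each firm produces q = 8.48, total output Q = 33.92, price P = 112.4.
CS = ½·(282 − 112.4)·33.92 = 2876.416; PS = (112.4 − 70)·33.92 = 1438.208; TS = 4314.624.

Competition: TS = 4494.4; Monopoly: TS = 3370.8; Cournot: TS = 4314.624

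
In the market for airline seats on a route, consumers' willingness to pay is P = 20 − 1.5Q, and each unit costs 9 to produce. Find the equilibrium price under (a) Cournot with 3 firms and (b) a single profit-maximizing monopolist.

Cournot: P = 11.75; Monopoly: P = 14.5

Cournot with 3 identical firms: the symmetric best-response condition is 20 − 6q = 9. Each firm produces q = 11/6, total output Q = 5.5, price P = 11.75.
The monopolist equates marginal revenue to marginal cost: 20 − 3Q = 9, so Q = 11/3. From demand, P = 14.5.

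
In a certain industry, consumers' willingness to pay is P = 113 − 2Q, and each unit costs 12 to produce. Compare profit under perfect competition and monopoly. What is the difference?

Under competition P = MC = 12, so Q = (113 − 12)/2 = 50.5.
Profit = (12 − 12)·50.5 = 0.
A monopolist chooses Q where MR = MC. MR = 113 − 4Q; setting this equal to 12 gives Q = 25.25 and P = 62.5.
Profit = (62.5 − 12)·25.25 = 1275.125.
Change in profit: 1275.125 − 0 = 1275.125.

π rises by 1275.125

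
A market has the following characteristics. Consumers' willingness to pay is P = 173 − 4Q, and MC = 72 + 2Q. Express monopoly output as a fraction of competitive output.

A monopolist chooses Q where MR = MC. MR = 173 − 8Q; setting this equal to 72 + 2Q gives Q = 10.1 and P = 132.6.
Under competition P = MC: 173 − 4Q = 72 + 2Q ⇒ Q = 101/6, P = 317/3.
Ratio Q_m/Q_c = 10.1/(101/6) = 0.6.

Q_m/Q_c = 0.6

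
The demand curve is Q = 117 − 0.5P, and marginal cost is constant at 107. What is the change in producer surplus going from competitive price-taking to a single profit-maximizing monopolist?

Inverting demand: P = 234 − 2Q.
Under competition P = MC = 107, so Q = (234 − 107)/2 = 63.5.
PS = (107 − 107)·63.5 = 0.
The monopolist equates marginal revenue to marginal cost: 234 − 4Q = 107, so Q = 31.75. From demand, P = 170.5.
PS = (170.5 − 107)·31.75 = 2016.125.
Change in producer surplus: 2016.125 − 0 = 2016.125.

Producer surplus rises by 2016.125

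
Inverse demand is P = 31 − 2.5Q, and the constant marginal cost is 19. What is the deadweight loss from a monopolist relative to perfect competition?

Under competition P = MC = 19, so Q = (31 − 19)/2.5 = 4.8.
The monopolist equates marginal revenue to marginal cost: 31 − 5Q = 19, so Q = 2.4. From demand, P = 25.
DWL is the triangle between Q = 2.4 and Q = 4.8: ½·(4.8 − 2.4)·(25 − 19) = 7.2.

DWL = 7.2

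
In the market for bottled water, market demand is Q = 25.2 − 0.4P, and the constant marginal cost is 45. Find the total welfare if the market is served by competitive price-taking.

Inverting demand: P = 63 − 2.5Q.
Perfect competition: P = MC = 45, so 63 − 2.5Q = 45 and Q = 7.2.
CS = ½·(63 − 45)·7.2 = 64.8; PS = (45 − 45)·7.2 = 0; TS = 64.8.

TS = 64.8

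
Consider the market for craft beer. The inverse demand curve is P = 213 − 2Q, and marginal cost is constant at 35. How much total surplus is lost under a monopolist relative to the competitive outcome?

Perfect competition: P = MC = 35, so 213 − 2Q = 35 and Q = 89.
A monopolist chooses Q where MR = MC. MR = 213 − 4Q; setting this equal to 35 gives Q = 44.5 and P = 124.
DWL is the triangle between Q = 44.5 and Q = 89: ½·(89 − 44.5)·(124 − 35) = 1980.25.

DWL = 1980.25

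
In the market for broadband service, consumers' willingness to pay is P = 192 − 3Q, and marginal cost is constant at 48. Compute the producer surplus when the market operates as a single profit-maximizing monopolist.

A monopolist chooses Q where MR = MC. MR = 192 − 6Q; setting this equal to 48 gives Q = 24 and P = 120.
PS = (120 − 48)·24 = 1728.

PS = 1728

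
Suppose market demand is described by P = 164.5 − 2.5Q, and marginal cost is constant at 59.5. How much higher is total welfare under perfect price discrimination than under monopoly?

TS rises by 551.25

A monopolist chooses Q where MR = MC. MR = 164.5 − 5Q; setting this equal to 59.5 gives Q = 21 and P = 112.
CS = ½·(164.5 − 112)·21 = 551.25; PS = (112 − 59.5)·21 = 1102.5; TS = 1653.75.
Under first-degree price discrimination the firm charges each unit its demand price and produces up to where P = MC, i.e. Q = 42. Consumer surplus is zero; producer surplus equals total surplus.
TS = 2205 (equal to competitive TS).
Change in total welfare: 2205 − 1653.75 = 551.25.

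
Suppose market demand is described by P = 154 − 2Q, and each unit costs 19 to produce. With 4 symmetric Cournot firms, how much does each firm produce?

Cournot with 4 identical firms: the symmetric best-response condition is 154 − 10q = 19. Each firm produces q = 13.5, total output Q = 54, price P = 46.

q_i = 13.5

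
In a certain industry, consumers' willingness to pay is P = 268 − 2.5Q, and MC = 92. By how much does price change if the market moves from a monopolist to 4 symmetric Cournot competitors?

P falls by 52.8

The monopolist equates marginal revenue to marginal cost: 268 − 5Q = 92, so Q = 35.2. From demand, P = 180.
With 4 symmetric Cournot firms, each firm's FOC gives 268 − 12.5q = 92, so q = 14.08, Q = 4·14.08 = 56.32, and P = 127.2.
Change in price: 127.2 − 180 = −52.8.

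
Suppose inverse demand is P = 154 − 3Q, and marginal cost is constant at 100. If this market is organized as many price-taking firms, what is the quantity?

Perfect competition: P = MC = 100, so 154 − 3Q = 100 and Q = 18.

Q = 18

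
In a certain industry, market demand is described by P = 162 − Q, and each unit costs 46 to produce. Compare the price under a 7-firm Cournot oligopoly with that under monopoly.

With 7 symmetric Cournot firms, each firm's FOC gives 162 − 8q = 46, so q = 14.5, Q = 7·14.5 = 101.5, and P = 60.5.
Monopoly sets MR = MC: 162 − 2Q = 46 ⇒ Q = 58, P = 162 − 58 = 104.

Cournot: P = 60.5; Monopoly: P = 104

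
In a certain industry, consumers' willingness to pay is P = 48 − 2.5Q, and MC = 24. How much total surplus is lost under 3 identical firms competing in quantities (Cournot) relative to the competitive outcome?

Under competition P = MC = 24, so Q = (48 − 24)/2.5 = 9.6.
In a 3-firm Cournot equilibrium, symmetry and the first-order condition give q = (48 − 24)/(10) = 2.4. So Q = 7.2 and P = 30.
DWL is the triangle between Q = 7.2 and Q = 9.6: ½·(9.6 − 7.2)·(30 − 24) = 7.2.

DWL = 7.2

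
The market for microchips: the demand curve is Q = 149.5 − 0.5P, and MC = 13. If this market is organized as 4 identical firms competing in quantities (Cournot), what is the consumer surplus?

Inverting demand: P = 299 − 2Q.
In a 4-firm Cournot equilibrium, symmetry and the first-order condition give q = (299 − 13)/(10) = 28.6. So Q = 114.4 and P = 70.2.
CS = ½·(299 − 70.2)·114.4 = 13087.36.

CS = 13087.36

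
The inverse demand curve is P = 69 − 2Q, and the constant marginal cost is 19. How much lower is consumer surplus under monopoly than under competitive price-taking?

CS falls by 468.75

Perfect competition: P = MC = 19, so 69 − 2Q = 19 and Q = 25.
CS = ½·(69 − 19)·25 = 625.
Monopoly sets MR = MC: 69 − 4Q = 19 ⇒ Q = 12.5, P = 69 − 2·12.5 = 44.
CS = ½·(69 − 44)·12.5 = 156.25.
Change in consumer surplus: 156.25 − 625 = −468.75.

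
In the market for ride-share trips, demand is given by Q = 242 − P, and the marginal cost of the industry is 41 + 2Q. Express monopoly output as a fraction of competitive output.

Inverting demand: P = 242 − Q.
Monopoly sets MR = MC: 242 − 2Q = 41 + 2Q ⇒ Q = 50.25, P = 242 − 50.25 = 191.75.
Under competition P = MC: 242 − Q = 41 + 2Q ⇒ Q = 67, P = 175.
Ratio Q_m/Q_c = 50.25/67 = 0.75.

Q_m/Q_c = 0.75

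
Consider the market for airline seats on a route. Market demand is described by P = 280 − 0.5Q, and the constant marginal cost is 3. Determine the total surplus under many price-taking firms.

Perfect competition: P = MC = 3, so 280 − 0.5Q = 3 and Q = 554.
CS = ½·(280 − 3)·554 = 76729; PS = (3 − 3)·554 = 0; TS = 76729.

TS = 76729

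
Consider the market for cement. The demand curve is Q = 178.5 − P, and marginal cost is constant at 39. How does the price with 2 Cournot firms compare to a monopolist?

Inverting demand: P = 178.5 − Q.
Cournot with 2 identical firms: the symmetric best-response condition is 178.5 − 3q = 39. Each firm produces q = 46.5, total output Q = 93, price P = 85.5.
A monopolist chooses Q where MR = MC. MR = 178.5 − 2Q; setting this equal to 39 gives Q = 69.75 and P = 108.75.

Cournot: P = 85.5; Monopoly: P = 108.75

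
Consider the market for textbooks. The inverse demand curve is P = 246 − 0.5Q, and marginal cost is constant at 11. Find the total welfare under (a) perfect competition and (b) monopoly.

Perfect competition: P = MC = 11, so 246 − 0.5Q = 11 and Q = 470.
CS = ½·(246 − 11)·470 = 55225; PS = (11 − 11)·470 = 0; TS = 55225.
A monopolist chooses Q where MR = MC. MR = 246 − Q; setting this equal to 11 gives Q = 235 and P = 128.5.
CS = ½·(246 − 128.5)·235 = 13806.25; PS = (128.5 − 11)·235 = 27612.5; TS = 41418.75.

Competition: TS = 55225; Monopoly: TS = 41418.75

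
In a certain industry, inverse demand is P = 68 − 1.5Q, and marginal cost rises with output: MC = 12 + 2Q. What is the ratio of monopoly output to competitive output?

Q_m/Q_c = 0.7

Monopoly sets MR = MC: 68 − 3Q = 12 + 2Q ⇒ Q = 11.2, P = 68 − 1.5·11.2 = 51.2.
Under competition P = MC: 68 − 1.5Q = 12 + 2Q ⇒ Q = 16, P = 44.
Ratio Q_m/Q_c = 11.2/16 = 0.7.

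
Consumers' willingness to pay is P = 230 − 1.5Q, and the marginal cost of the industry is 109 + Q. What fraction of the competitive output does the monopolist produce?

A monopolist chooses Q where MR = MC. MR = 230 − 3Q; setting this equal to 109 + Q gives Q = 30.25 and P = 184.625.
Competitive equilibrium sets price equal to marginal cost: 230 − 1.5Q = 109 + Q, so Q = 48.4 and P = 157.4.
Ratio Q_m/Q_c = 30.25/48.4 = 0.625.

Q_m/Q_c = 0.625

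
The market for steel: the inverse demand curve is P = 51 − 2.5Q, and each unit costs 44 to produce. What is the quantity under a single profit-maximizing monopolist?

Q = 1.4

Monopoly sets MR = MC: 51 − 5Q = 44 ⇒ Q = 1.4, P = 51 − 2.5·1.4 = 47.5.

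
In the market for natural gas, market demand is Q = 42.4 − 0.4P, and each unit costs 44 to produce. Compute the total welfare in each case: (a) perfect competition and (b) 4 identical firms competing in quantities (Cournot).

Inverting demand: P = 106 − 2.5Q.
Perfect competition: P = MC = 44, so 106 − 2.5Q = 44 and Q = 24.8.
CS = ½·(106 − 44)·24.8 = 768.8; PS = (44 − 44)·24.8 = 0; TS = 768.8.
In a 4-firm Cournot equilibrium, symmetry and the first-order condition give q = (106 − 44)/(12.5) = 4.96. So Q = 19.84 and P = 56.4.
CS = ½·(106 − 56.4)·19.84 = 492.032; PS = (56.4 − 44)·19.84 = 246.016; TS = 738.048.

Competition: TS = 768.8; Cournot: TS = 738.048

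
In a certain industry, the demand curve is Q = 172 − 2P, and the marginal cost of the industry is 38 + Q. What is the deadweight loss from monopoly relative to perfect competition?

DWL = 48

Inverting demand: P = 86 − 0.5Q.
Under competition P = MC: 86 − 0.5Q = 38 + Q ⇒ Q = 32, P = 70.
Monopoly sets MR = MC: 86 − Q = 38 + Q ⇒ Q = 24, P = 86 − 0.5·24 = 74.
CS = ½·(86 − 70)·32 = 256; PS = (70·32 − 38·32 − ½·1·32²) = 512; TS = 768.
CS = ½·(86 − 74)·24 = 144; PS = (74·24 − 38·24 − ½·1·24²) = 576; TS = 720.
DWL = 768 − 720 = 48.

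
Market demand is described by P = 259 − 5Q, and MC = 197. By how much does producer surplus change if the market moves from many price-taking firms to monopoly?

Competitive firms price at marginal cost: P = 197, giving Q = 12.4.
PS = (197 − 197)·12.4 = 0.
A monopolist chooses Q where MR = MC. MR = 259 − 10Q; setting this equal to 197 gives Q = 6.2 and P = 228.
PS = (228 − 197)·6.2 = 192.2.
Change in producer surplus: 192.2 − 0 = 192.2.

PS rises by 192.2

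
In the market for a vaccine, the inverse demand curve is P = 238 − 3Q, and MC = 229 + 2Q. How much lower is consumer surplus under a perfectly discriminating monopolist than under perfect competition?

Consumer surplus falls by 4.86

Competitive equilibrium sets price equal to marginal cost: 238 − 3Q = 229 + 2Q, so Q = 1.8 and P = 232.6.
CS = ½·(238 − 232.6)·1.8 = 4.86.
With perfect price discrimination, output is the efficient level Q = 1.8 (where demand meets MC), but every buyer pays their willingness to pay: CS = 0 and PS = total surplus.
CS = 0.
Change in consumer surplus: 0 − 4.86 = −4.86.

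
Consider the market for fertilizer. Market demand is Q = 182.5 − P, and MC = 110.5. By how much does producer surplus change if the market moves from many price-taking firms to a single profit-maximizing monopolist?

Inverting demand: P = 182.5 − Q.
Competitive firms price at marginal cost: P = 110.5, giving Q = 72.
PS = (110.5 − 110.5)·72 = 0.
The monopolist equates marginal revenue to marginal cost: 182.5 − 2Q = 110.5, so Q = 36. From demand, P = 146.5.
PS = (146.5 − 110.5)·36 = 1296.
Change in producer surplus: 1296 − 0 = 1296.

PS rises by 1296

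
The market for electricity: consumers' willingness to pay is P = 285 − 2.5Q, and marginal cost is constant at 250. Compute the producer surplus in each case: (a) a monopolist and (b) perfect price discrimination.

Monopoly: PS = 122.5; Perfect PD: PS = 245

A monopolist chooses Q where MR = MC. MR = 285 − 5Q; setting this equal to 250 gives Q = 7 and P = 267.5.
PS = (267.5 − 250)·7 = 122.5.
With perfect price discrimination, output is the efficient level Q = 14 (where demand meets MC), but every buyer pays their willingness to pay: CS = 0 and PS = total surplus.
PS = ½·(285 − 250)·14 = 245.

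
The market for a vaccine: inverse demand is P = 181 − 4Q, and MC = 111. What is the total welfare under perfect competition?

Competitive firms price at marginal cost: P = 111, giving Q = 17.5.
CS = ½·(181 − 111)·17.5 = 612.5; PS = (111 − 111)·17.5 = 0; TS = 612.5.

TS = 612.5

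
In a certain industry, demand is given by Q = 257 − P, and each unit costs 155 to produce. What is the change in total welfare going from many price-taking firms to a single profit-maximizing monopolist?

Inverting demand: P = 257 − Q.
Competitive firms price at marginal cost: P = 155, giving Q = 102.
CS = ½·(257 − 155)·102 = 5202; PS = (155 − 155)·102 = 0; TS = 5202.
The monopolist equates marginal revenue to marginal cost: 257 − 2Q = 155, so Q = 51. From demand, P = 206.
CS = ½·(257 − 206)·51 = 1300.5; PS = (206 − 155)·51 = 2601; TS = 3901.5.
Change in total welfare: 3901.5 − 5202 = −1300.5.

Total welfare falls by 1300.5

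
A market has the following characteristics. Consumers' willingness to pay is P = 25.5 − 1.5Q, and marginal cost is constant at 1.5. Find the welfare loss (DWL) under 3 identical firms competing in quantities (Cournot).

DWL = 12

Competitive firms price at marginal cost: P = 1.5, giving Q = 16.
Cournot with 3 identical firms: the symmetric best-response condition is 25.5 − 6q = 1.5. Each firm produces q = 4, total output Q = 12, price P = 7.5.
DWL is the triangle between Q = 12 and Q = 16: ½·(16 − 12)·(7.5 − 1.5) = 12.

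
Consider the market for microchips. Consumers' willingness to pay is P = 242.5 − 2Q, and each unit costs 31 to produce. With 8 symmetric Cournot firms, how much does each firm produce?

In a 8-firm Cournot equilibrium, symmetry and the first-order condition give q = (242.5 − 31)/(18) = 11.75. So Q = 94 and P = 54.5.

q_i = 11.75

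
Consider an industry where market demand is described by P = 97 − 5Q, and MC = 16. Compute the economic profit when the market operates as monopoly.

Monopoly sets MR = MC: 97 − 10Q = 16 ⇒ Q = 8.1, P = 97 − 5·8.1 = 56.5.
Profit = (56.5 − 16)·8.1 = 328.05.

Profit = 328.05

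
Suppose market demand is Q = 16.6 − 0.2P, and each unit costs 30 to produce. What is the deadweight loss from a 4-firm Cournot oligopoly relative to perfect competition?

DWL = 11.236

Inverting demand: P = 83 − 5Q.
Under competition P = MC = 30, so Q = (83 − 30)/5 = 10.6.
With 4 symmetric Cournot firms, each firm's FOC gives 83 − 25q = 30, so q = 2.12, Q = 4·2.12 = 8.48, and P = 40.6.
DWL is the triangle between Q = 8.48 and Q = 10.6: ½·(10.6 − 8.48)·(40.6 − 30) = 11.236.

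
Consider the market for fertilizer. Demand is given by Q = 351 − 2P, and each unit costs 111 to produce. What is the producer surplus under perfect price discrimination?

Inverting demand: P = 175.5 − 0.5Q.
A perfectly discriminating monopolist sells every unit with P(Q) ≥ MC(Q), so output equals the competitive quantity Q = 129. Each buyer pays their reservation price, so CS = 0 and the firm captures all surplus.
PS = ½·(175.5 − 111)·129 = 4160.25.

PS = 4160.25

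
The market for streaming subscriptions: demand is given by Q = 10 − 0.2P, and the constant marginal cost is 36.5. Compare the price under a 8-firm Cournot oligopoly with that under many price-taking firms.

Inverting demand: P = 50 − 5Q.
Cournot with 8 identical firms: the symmetric best-response condition is 50 − 45q = 36.5. Each firm produces q = 0.3, total output Q = 2.4, price P = 38.
Perfect competition: P = MC = 36.5, so 50 − 5Q = 36.5 and Q = 2.7.

Cournot: P = 38; Competition: P = 36.5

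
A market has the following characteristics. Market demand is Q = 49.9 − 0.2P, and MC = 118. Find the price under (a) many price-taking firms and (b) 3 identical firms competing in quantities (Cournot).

Competition: P = 118; Cournot: P = 150.875

Inverting demand: P = 249.5 − 5Q.
Competitive firms price at marginal cost: P = 118, giving Q = 26.3.
Cournot with 3 identical firms: the symmetric best-response condition is 249.5 − 20q = 118. Each firm produces q = 6.575, total output Q = 19.725, price P = 150.875.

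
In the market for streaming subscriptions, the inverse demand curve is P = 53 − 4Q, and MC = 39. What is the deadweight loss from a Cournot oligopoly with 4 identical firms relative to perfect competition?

Competitive firms price at marginal cost: P = 39, giving Q = 3.5.
Cournot with 4 identical firms: the symmetric best-response condition is 53 − 20q = 39. Each firm produces q = 0.7, total output Q = 2.8, price P = 41.8.
DWL is the triangle between Q = 2.8 and Q = 3.5: ½·(3.5 − 2.8)·(41.8 − 39) = 0.98.

DWL = 0.98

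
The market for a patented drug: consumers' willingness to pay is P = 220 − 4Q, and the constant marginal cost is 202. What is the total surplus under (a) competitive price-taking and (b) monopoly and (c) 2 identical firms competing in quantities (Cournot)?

Competition: TS = 40.5; Monopoly: TS = 30.375; Cournot: TS = 36

Under competition P = MC = 202, so Q = (220 − 202)/4 = 4.5.
CS = ½·(220 − 202)·4.5 = 40.5; PS = (202 − 202)·4.5 = 0; TS = 40.5.
The monopolist equates marginal revenue to marginal cost: 220 − 8Q = 202, so Q = 2.25. From demand, P = 211.
CS = ½·(220 − 211)·2.25 = 10.125; PS = (211 − 202)·2.25 = 20.25; TS = 30.375.
With 2 symmetric Cournot firms, each firm's FOC gives 220 − 12q = 202, so q = 1.5, Q = 2·1.5 = 3, and P = 208.
CS = ½·(220 − 208)·3 = 18; PS = (208 − 202)·3 = 18; TS = 36.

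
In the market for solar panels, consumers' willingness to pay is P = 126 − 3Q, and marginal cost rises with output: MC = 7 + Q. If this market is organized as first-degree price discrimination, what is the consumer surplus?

Under first-degree price discrimination the firm charges each unit its demand price and produces up to where P = MC, i.e. Q = 29.75. Consumer surplus is zero; producer surplus equals total surplus.
CS = 0.

CS = 0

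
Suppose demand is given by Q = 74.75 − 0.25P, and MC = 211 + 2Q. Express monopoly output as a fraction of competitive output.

Inverting demand: P = 299 − 4Q.
A monopolist chooses Q where MR = MC. MR = 299 − 8Q; setting this equal to 211 + 2Q gives Q = 8.8 and P = 263.8.
Competitive equilibrium sets price equal to marginal cost: 299 − 4Q = 211 + 2Q, so Q = 44/3 and P = 721/3.
Ratio Q_m/Q_c = 8.8/(44/3) = 0.6.

Q_m/Q_c = 0.6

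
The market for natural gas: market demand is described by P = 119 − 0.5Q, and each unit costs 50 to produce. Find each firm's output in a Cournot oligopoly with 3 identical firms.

In a 3-firm Cournot equilibrium, symmetry and the first-order condition give q = (119 − 50)/(2) = 34.5. So Q = 103.5 and P = 67.25.

q_i = 34.5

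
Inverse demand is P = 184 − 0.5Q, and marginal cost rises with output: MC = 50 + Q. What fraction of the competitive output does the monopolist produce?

Monopoly sets MR = MC: 184 − Q = 50 + Q ⇒ Q = 67, P = 184 − 0.5·67 = 150.5.
Competitive equilibrium sets price equal to marginal cost: 184 − 0.5Q = 50 + Q, so Q = 268/3 and P = 418/3.
Ratio Q_m/Q_c = 67/(268/3) = 0.75.

Q_m/Q_c = 0.75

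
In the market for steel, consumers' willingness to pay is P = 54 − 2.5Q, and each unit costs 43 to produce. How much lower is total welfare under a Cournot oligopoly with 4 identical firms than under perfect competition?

Total welfare falls by 0.968

Under competition P = MC = 43, so Q = (54 − 43)/2.5 = 4.4.
CS = ½·(54 − 43)·4.4 = 24.2; PS = (43 − 43)·4.4 = 0; TS = 24.2.
With 4 symmetric Cournot firms, each firm's FOC gives 54 − 12.5q = 43, so q = 0.88, Q = 4·0.88 = 3.52, and P = 45.2.
CS = ½·(54 − 45.2)·3.52 = 15.488; PS = (45.2 − 43)·3.52 = 7.744; TS = 23.232.
Change in total welfare: 23.232 − 24.2 = −0.968.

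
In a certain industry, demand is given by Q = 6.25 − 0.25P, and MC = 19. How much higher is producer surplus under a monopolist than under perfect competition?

PS rises by 2.25

Inverting demand: P = 25 − 4Q.
Perfect competition: P = MC = 19, so 25 − 4Q = 19 and Q = 1.5.
PS = (19 − 19)·1.5 = 0.
The monopolist equates marginal revenue to marginal cost: 25 − 8Q = 19, so Q = 0.75. From demand, P = 22.
PS = (22 − 19)·0.75 = 2.25.
Change in producer surplus: 2.25 − 0 = 2.25.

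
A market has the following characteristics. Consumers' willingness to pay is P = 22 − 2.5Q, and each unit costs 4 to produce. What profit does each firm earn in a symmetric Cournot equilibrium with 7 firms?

With 7 symmetric Cournot firms, each firm's FOC gives 22 − 20q = 4, so q = 0.9, Q = 7·0.9 = 6.3, and P = 6.25.
Each firm's profit = (6.25 − 4)·0.9 = 2.025.

π_i = 2.025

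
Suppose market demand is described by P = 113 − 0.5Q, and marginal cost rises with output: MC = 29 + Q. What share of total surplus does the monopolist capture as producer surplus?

PS/TS = 0.8

The monopolist equates marginal revenue to marginal cost: 113 − Q = 29 + Q, so Q = 42. From demand, P = 92.
CS = ½·(113 − 92)·42 = 441.
PS = P·Q − VC(Q) = 92·42 − (29·42 + ½·1·42²) = 1764.
Share captured = PS/TS = 1764/2205 = 0.8.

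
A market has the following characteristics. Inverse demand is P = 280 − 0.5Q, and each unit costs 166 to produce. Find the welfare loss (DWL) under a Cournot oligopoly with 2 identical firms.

Competitive firms price at marginal cost: P = 166, giving Q = 228.
In a 2-firm Cournot equilibrium, symmetry and the first-order condition give q = (280 − 166)/(1.5) = 76. So Q = 152 and P = 204.
DWL is the triangle between Q = 152 and Q = 228: ½·(228 − 152)·(204 − 166) = 1444.

DWL = 1444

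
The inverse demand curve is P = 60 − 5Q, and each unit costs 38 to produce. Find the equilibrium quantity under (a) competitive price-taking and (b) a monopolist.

Competition: Q = 4.4; Monopoly: Q = 2.2

Competitive firms price at marginal cost: P = 38, giving Q = 4.4.
The monopolist equates marginal revenue to marginal cost: 60 − 10Q = 38, so Q = 2.2. From demand, P = 49.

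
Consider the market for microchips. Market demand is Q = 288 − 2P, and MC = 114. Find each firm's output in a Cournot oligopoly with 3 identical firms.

Inverting demand: P = 144 − 0.5Q.
With 3 symmetric Cournot firms, each firm's FOC gives 144 − 2q = 114, so q = 15, Q = 3·15 = 45, and P = 121.5.

q_i = 15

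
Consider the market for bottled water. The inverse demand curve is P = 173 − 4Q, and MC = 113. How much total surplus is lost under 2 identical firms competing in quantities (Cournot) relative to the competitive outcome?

Under competition P = MC = 113, so Q = (173 − 113)/4 = 15.
In a 2-firm Cournot equilibrium, symmetry and the first-order condition give q = (173 − 113)/(12) = 5. So Q = 10 and P = 133.
DWL is the triangle between Q = 10 and Q = 15: ½·(15 − 10)·(133 − 113) = 50.

DWL = 50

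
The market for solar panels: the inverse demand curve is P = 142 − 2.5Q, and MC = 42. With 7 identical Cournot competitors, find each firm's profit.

π_i = 62.5

Cournot with 7 identical firms: the symmetric best-response condition is 142 − 20q = 42. Each firm produces q = 5, total output Q = 35, price P = 54.5.
Each firm's profit = (54.5 − 42)·5 = 62.5.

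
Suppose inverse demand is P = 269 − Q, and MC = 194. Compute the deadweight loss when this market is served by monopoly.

Under competition P = MC = 194, so Q = (269 − 194)/1 = 75.
A monopolist chooses Q where MR = MC. MR = 269 − 2Q; setting this equal to 194 gives Q = 37.5 and P = 231.5.
DWL is the triangle between Q = 37.5 and Q = 75: ½·(75 − 37.5)·(231.5 − 194) = 703.125.

DWL = 703.125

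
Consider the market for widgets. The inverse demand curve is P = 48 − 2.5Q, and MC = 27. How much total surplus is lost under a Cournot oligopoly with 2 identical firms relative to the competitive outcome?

DWL = 9.8

Competitive firms price at marginal cost: P = 27, giving Q = 8.4.
In a 2-firm Cournot equilibrium, symmetry and the first-order condition give q = (48 − 27)/(7.5) = 2.8. So Q = 5.6 and P = 34.
DWL is the triangle between Q = 5.6 and Q = 8.4: ½·(8.4 − 5.6)·(34 − 27) = 9.8.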